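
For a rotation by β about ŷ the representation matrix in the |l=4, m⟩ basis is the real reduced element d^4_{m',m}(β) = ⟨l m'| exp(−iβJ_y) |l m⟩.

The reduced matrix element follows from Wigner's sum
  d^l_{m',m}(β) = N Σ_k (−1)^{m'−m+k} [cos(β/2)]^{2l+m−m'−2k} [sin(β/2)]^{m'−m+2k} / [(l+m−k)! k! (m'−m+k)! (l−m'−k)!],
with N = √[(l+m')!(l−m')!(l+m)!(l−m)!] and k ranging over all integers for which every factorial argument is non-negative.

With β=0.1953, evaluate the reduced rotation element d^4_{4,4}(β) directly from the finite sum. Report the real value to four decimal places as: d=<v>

d=0.9625

d^4_{4,4}(β=0.1953) via Wigner's sum:
Half-angle: c=0.995236, s=0.097495. N=√(40320·1·40320·1)=40320.000000
k∈{0} keeps every argument non-negative
  k=0: (−1)^0·40320.0000/(40320)·0.9952^8·0.0975^0 = +0.962518
d^4_{4,4}(0.1953) = +0.962518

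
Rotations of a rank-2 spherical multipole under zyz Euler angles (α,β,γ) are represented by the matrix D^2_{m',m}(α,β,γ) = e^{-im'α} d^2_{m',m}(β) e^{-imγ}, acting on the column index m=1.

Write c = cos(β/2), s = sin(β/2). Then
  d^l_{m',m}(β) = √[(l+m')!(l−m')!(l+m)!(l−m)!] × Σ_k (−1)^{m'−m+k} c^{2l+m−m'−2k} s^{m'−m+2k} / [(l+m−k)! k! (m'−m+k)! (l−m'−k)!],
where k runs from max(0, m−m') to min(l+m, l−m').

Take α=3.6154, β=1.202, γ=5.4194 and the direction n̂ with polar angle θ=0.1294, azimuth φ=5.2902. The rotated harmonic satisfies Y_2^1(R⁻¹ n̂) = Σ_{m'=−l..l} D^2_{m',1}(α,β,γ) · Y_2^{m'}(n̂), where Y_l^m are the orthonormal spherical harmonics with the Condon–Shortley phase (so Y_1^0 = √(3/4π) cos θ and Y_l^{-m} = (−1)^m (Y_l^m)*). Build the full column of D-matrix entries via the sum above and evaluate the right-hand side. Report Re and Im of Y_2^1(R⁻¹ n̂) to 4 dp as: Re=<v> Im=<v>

Need the full column D^2_{m',1} for m'=−2..2 at α=3.6154, β=1.202, γ=5.4194.
cos(β/2)=0.824771, sin(β/2)=0.565468
d^2_{-2,1}: single k=3 term ⇒ +0.298254;  D = -0.071071+0.289663i
d^2_{-1,1}: k∈[2..3] ⇒ +0.652534 -0.102242 = +0.550291;  D = -0.127170-0.535395i
d^2_{0,1}: k∈[1..2] ⇒ +0.777110 -0.365285 = +0.411825;  D = +0.267507+0.313114i
d^2_{1,1}: k∈[0..1] ⇒ +0.462735 -0.652534 = -0.189798;  D = +0.175548+0.072155i
d^2_{2,1}: single k=0 term ⇒ -0.634508;  D = -0.632280+0.053128i
Y_2^{m'}(θ=0.1294,φ=5.2902) and Σ D·Y over m':
  (-0.0711+0.2897i)·(-0.0026+0.0059i)  (-0.1272-0.5354i)·(+0.0540+0.0828i)  (+0.2675+0.3131i)·(+0.6150+0.0000i)  (+0.1755+0.0722i)·(-0.0540+0.0828i)  (-0.6323+0.0531i)·(-0.0026-0.0059i)
Y_2^1(R⁻¹ n̂) = +0.186972+0.166189i

Re=0.1870 Im=0.1662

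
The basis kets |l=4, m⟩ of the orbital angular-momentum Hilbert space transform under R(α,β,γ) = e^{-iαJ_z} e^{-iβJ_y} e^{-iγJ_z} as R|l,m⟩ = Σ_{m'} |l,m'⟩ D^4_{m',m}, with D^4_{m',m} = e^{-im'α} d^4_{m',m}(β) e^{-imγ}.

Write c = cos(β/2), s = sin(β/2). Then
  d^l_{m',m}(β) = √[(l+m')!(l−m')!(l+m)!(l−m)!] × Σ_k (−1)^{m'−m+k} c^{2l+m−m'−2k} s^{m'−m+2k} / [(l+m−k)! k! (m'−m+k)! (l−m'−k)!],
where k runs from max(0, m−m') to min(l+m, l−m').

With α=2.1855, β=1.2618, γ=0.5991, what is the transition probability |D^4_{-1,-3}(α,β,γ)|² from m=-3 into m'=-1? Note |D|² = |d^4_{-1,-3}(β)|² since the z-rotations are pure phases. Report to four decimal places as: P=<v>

First d^4_{-1,-3}(β=1.2618), then the phase factors e^{-i(-1)α} and e^{-i(-3)γ}:
c=cos(1.2618/2)=0.807497, s=sin(1.2618/2)=0.589872; N=√[6·120·1·5040]=1904.940944
The bounds max(0,m−m')=0 and min(l+m,l−m')=1 give 2 terms
  k=0: (−1)^2·1904.9409/(240)·0.8075^6·0.5899^2 = +0.765651
  k=1: (−1)^3·1904.9409/(144)·0.8075^4·0.5899^4 = -0.680946
d^4_{-1,-3}(1.2618) = +0.765651 -0.680946 = +0.084704
|D^4_{-1,-3}|² = |d^4_{-1,-3}(β)|² = (+0.084704)² = 0.007175 (the z-rotation phases have unit modulus)

P=0.0072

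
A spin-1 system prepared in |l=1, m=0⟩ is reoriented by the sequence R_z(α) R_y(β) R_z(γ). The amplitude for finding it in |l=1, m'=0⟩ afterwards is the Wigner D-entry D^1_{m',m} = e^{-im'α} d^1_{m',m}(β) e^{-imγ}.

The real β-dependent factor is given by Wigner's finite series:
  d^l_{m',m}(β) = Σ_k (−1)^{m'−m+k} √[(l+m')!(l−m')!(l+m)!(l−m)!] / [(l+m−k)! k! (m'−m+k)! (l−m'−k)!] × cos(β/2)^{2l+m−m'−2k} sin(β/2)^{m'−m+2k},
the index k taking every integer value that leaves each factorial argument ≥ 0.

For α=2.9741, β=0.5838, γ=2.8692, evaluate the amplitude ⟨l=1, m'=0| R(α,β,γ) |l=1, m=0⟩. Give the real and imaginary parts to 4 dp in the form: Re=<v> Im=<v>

Re=0.8344 Im=0.0000

Split into d^1_{0,0}(β=0.5838) × two z-phases.
c=cos(0.5838/2)=0.957699, s=sin(0.5838/2)=0.287772; N=√[1·1·1·1]=1.000000
k∈{0,1} keeps every argument non-negative
  k=0: (−1)^0·1.0000/(1)·0.9577^2·0.2878^0 = +0.917187
  k=1: (−1)^1·1.0000/(1)·0.9577^0·0.2878^2 = -0.082813
d^1_{0,0}(0.5838) = +0.917187 -0.082813 = +0.834374
Phases: e^{-i·(0)·2.9741}=+1.000000+0.000000i, e^{-i·(0)·2.8692}=+1.000000+0.000000i ⇒ D=+0.834374+0.000000i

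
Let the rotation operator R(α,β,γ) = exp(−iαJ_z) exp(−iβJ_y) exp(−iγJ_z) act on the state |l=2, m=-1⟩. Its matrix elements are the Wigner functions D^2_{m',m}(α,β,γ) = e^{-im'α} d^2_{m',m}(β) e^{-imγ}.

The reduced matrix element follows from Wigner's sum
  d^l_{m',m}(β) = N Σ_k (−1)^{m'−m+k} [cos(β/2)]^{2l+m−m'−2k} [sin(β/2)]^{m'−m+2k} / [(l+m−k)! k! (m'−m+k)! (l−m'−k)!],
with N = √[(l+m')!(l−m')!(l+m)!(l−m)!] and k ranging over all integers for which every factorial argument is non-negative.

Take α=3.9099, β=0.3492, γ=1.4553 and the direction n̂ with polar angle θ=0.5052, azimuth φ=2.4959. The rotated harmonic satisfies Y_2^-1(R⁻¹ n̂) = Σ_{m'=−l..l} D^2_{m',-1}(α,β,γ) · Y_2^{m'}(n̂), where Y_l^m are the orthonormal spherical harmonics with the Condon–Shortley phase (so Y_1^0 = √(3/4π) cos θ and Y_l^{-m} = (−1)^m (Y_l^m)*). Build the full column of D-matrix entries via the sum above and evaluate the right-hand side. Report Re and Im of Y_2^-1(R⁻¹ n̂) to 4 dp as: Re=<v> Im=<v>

Re=-0.3284 Im=-0.1126

Need the full column D^2_{m',-1} for m'=−2..2 at α=3.9099, β=0.3492, γ=1.4553.
cos(β/2)=0.984796, sin(β/2)=0.173714
d^2_{-2,-1}: single k=1 term ⇒ +0.331821;  D = -0.328111+0.049481i
d^2_{-1,-1}: k∈[0..1] ⇒ +0.940557 -0.087798 = +0.852759;  D = +0.517985-0.677415i
d^2_{0,-1}: k∈[0..1] ⇒ -0.406397 +0.012645 = -0.393751;  D = -0.045376-0.391128i
d^2_{1,-1}: k∈[0..1] ⇒ +0.087798 -0.000911 = +0.086887;  D = -0.067178-0.055105i
d^2_{2,-1}: single k=0 term ⇒ -0.010325;  D = -0.010291+0.000839i
Y_2^{m'}(θ=0.5052,φ=2.4959) and Σ D·Y over m':
  (-0.3281+0.0495i)·(+0.0250+0.0870i)  (+0.5180-0.6774i)·(-0.2613-0.1969i)  (-0.0454-0.3911i)·(+0.4092+0.0000i)  (-0.0672-0.0551i)·(+0.2613-0.1969i)  (-0.0103+0.0008i)·(+0.0250-0.0870i)
Y_2^-1(R⁻¹ n̂) = -0.328381-0.112552i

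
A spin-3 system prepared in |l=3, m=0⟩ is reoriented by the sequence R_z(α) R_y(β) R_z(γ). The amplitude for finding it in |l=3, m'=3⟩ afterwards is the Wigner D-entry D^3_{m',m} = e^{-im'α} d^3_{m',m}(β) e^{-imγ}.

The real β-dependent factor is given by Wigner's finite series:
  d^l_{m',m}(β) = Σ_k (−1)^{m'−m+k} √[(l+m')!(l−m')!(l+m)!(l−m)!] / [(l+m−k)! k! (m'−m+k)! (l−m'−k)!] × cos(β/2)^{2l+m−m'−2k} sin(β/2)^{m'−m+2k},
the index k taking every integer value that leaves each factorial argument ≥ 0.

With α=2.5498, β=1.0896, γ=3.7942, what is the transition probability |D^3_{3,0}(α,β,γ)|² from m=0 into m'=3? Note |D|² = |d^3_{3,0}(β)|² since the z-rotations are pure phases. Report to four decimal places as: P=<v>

P=0.1516

D^3_{3,0}(2.5498,1.0896,3.7942) = e^{-i·3·2.5498}·d^3_{3,0}(1.0896)·e^{-i·0·3.7942}. Compute d first:
c=cos(1.0896/2)=0.855231, s=sin(1.0896/2)=0.518247; N=√[720·1·6·6]=160.996894
The bounds max(0,m−m')=0 and min(l+m,l−m')=0 give 1 term
  k=0: (−1)^3·160.9969/(36)·0.8552^3·0.5182^3 = -0.389382
d^3_{3,0}(1.0896) = -0.389382
|D^3_{3,0}|² = |d^3_{3,0}(β)|² = (-0.389382)² = 0.151618 (the z-rotation phases have unit modulus)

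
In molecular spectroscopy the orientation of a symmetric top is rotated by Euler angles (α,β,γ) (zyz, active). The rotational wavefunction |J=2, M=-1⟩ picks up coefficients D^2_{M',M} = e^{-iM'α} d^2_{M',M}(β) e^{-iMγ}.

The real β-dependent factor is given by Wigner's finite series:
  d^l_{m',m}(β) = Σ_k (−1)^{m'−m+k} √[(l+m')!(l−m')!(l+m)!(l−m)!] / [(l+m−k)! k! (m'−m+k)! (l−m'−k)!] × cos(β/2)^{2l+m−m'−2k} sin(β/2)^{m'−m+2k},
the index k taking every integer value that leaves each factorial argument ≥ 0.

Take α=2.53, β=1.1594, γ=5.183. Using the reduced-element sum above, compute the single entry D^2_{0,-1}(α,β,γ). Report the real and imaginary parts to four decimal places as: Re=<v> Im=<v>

Re=-0.2035 Im=0.4001

D^2_{0,-1}(2.53,1.1594,5.183) = e^{-i·0·2.53}·d^2_{0,-1}(1.1594)·e^{-i·-1·5.183}. Compute d first:
With c≡cos(β/2)=0.836627 and s≡sin(β/2)=0.547773, N=[2·2·1·6]^{1/2}=4.898979
k∈{0,1} keeps every argument non-negative
  k=0: (−1)^1·4.8990/(2)·0.8366^3·0.5478^1 = -0.785727
  k=1: (−1)^2·4.8990/(2)·0.8366^1·0.5478^3 = +0.336829
d^2_{0,-1}(1.1594) = -0.785727 +0.336829 = -0.448899
D = (+1.000000+0.000000i)·(-0.448899)·(+0.453431-0.891291i) = -0.203544+0.400099i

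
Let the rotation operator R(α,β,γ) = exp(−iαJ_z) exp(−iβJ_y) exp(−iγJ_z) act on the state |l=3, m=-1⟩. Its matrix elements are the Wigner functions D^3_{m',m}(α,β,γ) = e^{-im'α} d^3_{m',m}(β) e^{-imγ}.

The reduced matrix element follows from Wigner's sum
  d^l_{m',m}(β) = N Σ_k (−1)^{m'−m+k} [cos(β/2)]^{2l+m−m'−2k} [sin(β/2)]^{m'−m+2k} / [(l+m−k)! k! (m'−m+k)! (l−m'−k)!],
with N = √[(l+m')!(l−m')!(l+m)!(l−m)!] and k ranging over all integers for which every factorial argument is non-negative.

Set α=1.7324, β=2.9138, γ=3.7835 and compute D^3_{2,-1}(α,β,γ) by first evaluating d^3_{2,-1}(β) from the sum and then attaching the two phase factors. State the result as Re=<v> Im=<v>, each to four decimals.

Re=0.3217 Im=0.1062

D^3_{2,-1}(1.7324,2.9138,3.7835) = e^{-i·2·1.7324}·d^3_{2,-1}(2.9138)·e^{-i·-1·3.7835}. Compute d first:
With c≡cos(β/2)=0.113650 and s≡sin(β/2)=0.993521, N=[120·1·2·24]^{1/2}=75.894664
The bounds max(0,m−m')=0 and min(l+m,l−m')=1 give 2 terms
  k=0: (−1)^3·75.8947/(12)·0.1137^3·0.9935^3 = -0.009105
  k=1: (−1)^4·75.8947/(24)·0.1137^1·0.9935^5 = +0.347901
d^3_{2,-1}(2.9138) = -0.009105 +0.347901 = +0.338796
D = (-0.948222+0.317609i)·(+0.338796)·(-0.800955-0.598724i) = +0.321735+0.106156i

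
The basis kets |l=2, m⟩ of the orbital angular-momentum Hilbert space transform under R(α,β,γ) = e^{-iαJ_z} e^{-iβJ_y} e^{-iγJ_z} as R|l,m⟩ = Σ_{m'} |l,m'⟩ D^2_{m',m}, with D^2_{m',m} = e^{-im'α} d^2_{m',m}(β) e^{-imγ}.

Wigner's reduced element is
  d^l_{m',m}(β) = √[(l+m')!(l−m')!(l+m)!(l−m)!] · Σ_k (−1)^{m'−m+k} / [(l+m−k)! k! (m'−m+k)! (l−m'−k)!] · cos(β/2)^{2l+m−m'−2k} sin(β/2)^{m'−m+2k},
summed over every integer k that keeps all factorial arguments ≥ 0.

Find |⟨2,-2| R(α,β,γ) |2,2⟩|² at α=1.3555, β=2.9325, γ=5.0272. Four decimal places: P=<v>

First d^2_{-2,2}(β=2.9325), then the phase factors e^{-i(-2)α} and e^{-i(2)γ}:
c=cos(2.9325/2)=0.104356, s=sin(2.9325/2)=0.994540; N=√[1·24·24·1]=24.000000
The bounds max(0,m−m')=4 and min(l+m,l−m')=4 give 1 term
  k=4: (−1)^0·24.0000/(24)·0.1044^0·0.9945^4 = +0.978338
d^2_{-2,2}(2.9325) = +0.978338
|D^2_{-2,2}|² = |d^2_{-2,2}(β)|² = (+0.978338)² = 0.957146 (the z-rotation phases have unit modulus)

P=0.9571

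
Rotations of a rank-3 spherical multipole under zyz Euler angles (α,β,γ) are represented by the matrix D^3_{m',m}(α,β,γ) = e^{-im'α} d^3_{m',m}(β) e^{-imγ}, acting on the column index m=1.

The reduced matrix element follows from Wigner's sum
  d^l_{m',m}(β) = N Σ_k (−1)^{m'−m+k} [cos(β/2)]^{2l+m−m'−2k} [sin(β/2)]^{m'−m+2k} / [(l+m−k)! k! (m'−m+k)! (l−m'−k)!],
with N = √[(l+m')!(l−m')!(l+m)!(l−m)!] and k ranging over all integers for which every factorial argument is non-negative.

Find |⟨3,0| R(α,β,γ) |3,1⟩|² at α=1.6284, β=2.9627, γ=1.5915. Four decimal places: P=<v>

P=0.0876

D^3_{0,1}(1.6284,2.9627,1.5915) = e^{-i·0·1.6284}·d^3_{0,1}(2.9627)·e^{-i·1·1.5915}. Compute d first:
c=cos(2.9627/2)=0.089327, s=sin(2.9627/2)=0.996002; N=√[6·6·24·2]=41.569219
The bounds max(0,m−m')=1 and min(l+m,l−m')=3 give 3 terms
  k=1: (−1)^0·41.5692/(12)·0.0893^5·0.9960^1 = +0.000020
  k=2: (−1)^1·41.5692/(4)·0.0893^3·0.9960^3 = -0.007319
  k=3: (−1)^2·41.5692/(12)·0.0893^1·0.9960^5 = +0.303302
d^3_{0,1}(2.9627) = +0.000020 -0.007319 +0.303302 = +0.296003
|D^3_{0,1}|² = |d^3_{0,1}(β)|² = (+0.296003)² = 0.087618 (the z-rotation phases have unit modulus)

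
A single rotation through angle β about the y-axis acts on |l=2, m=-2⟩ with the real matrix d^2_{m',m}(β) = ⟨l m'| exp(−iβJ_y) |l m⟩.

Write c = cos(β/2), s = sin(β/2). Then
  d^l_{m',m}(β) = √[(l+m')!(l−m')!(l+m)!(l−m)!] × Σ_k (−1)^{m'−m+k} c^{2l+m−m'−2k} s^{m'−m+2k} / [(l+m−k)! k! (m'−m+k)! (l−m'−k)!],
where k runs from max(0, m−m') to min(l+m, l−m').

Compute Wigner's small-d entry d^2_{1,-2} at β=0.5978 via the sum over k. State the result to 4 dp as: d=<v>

d=-0.0488

d^2_{1,-2}(β=0.5978) via Wigner's sum:
c=cos(0.5978/2)=0.955661, s=sin(0.5978/2)=0.294469; N=√[6·1·1·24]=12.000000
k: max(0,(-2)−(1))=0 … min(2+(-2),2−(1))=0
  k=0: (−1)^3·12.0000/(6)·0.9557^1·0.2945^3 = -0.048804
d^2_{1,-2}(0.5978) = -0.048804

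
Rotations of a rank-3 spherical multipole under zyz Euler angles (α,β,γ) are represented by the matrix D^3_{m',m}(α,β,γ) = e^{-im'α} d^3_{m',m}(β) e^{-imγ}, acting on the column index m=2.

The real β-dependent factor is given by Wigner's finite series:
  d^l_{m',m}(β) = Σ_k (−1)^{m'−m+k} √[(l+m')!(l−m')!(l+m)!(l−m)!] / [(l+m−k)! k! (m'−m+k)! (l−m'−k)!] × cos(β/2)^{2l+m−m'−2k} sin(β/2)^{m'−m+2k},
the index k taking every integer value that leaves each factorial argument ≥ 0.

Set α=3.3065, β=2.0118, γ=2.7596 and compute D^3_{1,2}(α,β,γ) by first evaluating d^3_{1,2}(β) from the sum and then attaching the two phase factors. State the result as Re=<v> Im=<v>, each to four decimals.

D^3_{1,2}(3.3065,2.0118,2.7596) = e^{-i·1·3.3065}·d^3_{1,2}(2.0118)·e^{-i·2·2.7596}. Compute d first:
c=cos(2.0118/2)=0.535328, s=sin(2.0118/2)=0.844644; N=√[24·2·120·1]=75.894664
k∈{1,2} keeps every argument non-negative
  k=1: (−1)^0·75.8947/(24)·0.5353^5·0.8446^1 = +0.117429
  k=2: (−1)^1·75.8947/(12)·0.5353^3·0.8446^3 = -0.584671
d^3_{1,2}(2.0118) = +0.117429 -0.584671 = -0.467242
Attach z-rotation phases: D = e^{-i(1)(3.3065)}·(-0.467242)·e^{-i(2)(2.7596)} = +0.385875+0.263469i

Re=0.3859 Im=0.2635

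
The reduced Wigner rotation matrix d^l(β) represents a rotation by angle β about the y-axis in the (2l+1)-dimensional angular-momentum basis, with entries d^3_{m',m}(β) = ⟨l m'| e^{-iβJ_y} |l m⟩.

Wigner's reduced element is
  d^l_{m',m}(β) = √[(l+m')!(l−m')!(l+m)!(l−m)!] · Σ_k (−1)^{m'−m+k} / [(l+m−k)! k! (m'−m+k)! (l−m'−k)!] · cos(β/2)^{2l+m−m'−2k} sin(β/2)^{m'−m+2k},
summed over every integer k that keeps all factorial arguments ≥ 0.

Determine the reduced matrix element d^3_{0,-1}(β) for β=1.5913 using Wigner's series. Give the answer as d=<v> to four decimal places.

d=0.4320

d^3_{0,-1}(β=1.5913) via Wigner's sum:
With c≡cos(β/2)=0.699821 and s≡sin(β/2)=0.714319, N=[6·6·2·24]^{1/2}=41.569219
The bounds max(0,m−m')=0 and min(l+m,l−m')=2 give 3 terms
  k=0: (−1)^1·41.5692/(12)·0.6998^5·0.7143^1 = -0.415352
  k=1: (−1)^2·41.5692/(4)·0.6998^3·0.7143^3 = +1.298219
  k=2: (−1)^3·41.5692/(12)·0.6998^1·0.7143^5 = -0.450855
d^3_{0,-1}(1.5913) = -0.415352 +1.298219 -0.450855 = +0.432012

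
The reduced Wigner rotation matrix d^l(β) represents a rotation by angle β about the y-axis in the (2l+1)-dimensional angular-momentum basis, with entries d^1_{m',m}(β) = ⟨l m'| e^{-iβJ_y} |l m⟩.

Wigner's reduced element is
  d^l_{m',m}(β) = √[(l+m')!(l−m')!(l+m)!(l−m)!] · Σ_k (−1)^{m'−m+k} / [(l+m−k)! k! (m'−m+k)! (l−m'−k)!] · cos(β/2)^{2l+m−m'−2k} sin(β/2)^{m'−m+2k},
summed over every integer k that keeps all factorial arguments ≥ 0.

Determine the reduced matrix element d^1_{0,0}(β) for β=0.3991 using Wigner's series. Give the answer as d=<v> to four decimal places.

d=0.9214

d^1_{0,0}(β=0.3991) via Wigner's sum:
c=cos(0.3991/2)=0.980156, s=sin(0.3991/2)=0.198228; N=√[1·1·1·1]=1.000000
k: max(0,(0)−(0))=0 … min(1+(0),1−(0))=1
  k=0: (−1)^0·1.0000/(1)·0.9802^2·0.1982^0 = +0.960706
  k=1: (−1)^1·1.0000/(1)·0.9802^0·0.1982^2 = -0.039294
d^1_{0,0}(0.3991) = +0.960706 -0.039294 = +0.921411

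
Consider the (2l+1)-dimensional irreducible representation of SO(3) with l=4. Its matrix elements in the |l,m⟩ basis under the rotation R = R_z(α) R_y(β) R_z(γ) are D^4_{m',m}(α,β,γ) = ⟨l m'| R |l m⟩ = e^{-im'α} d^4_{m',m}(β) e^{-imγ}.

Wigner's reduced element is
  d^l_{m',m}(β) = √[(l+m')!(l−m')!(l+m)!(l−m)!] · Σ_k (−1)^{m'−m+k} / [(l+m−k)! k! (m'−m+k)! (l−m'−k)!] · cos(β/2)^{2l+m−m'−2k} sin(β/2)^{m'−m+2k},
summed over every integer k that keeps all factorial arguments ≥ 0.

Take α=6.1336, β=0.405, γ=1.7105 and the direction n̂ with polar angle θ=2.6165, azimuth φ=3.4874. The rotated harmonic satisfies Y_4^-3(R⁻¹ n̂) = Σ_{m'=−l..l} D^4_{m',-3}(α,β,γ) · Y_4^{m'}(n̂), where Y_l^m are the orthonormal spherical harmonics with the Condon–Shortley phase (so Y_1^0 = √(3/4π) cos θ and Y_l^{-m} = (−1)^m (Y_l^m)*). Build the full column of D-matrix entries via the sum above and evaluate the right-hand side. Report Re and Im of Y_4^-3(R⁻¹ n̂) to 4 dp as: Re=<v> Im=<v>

Re=0.0064 Im=0.0171

Need the full column D^4_{m',-3} for m'=−4..4 at α=6.1336, β=0.405, γ=1.7105.
cos(β/2)=0.979567, sin(β/2)=0.201119
d^4_{-4,-3}: single k=1 term ⇒ +0.492307;  D = -0.087765-0.484421i
d^4_{-3,-3}: k∈[0..1] ⇒ +0.847759 -0.250154 = +0.597605;  D = -0.017713-0.597342i
d^4_{-2,-3}: k∈[0..1] ⇒ -0.651261 +0.082360 = -0.568902;  D = -0.068071+0.564815i
d^4_{-1,-3}: k∈[0..1] ⇒ +0.283648 -0.019928 = +0.263720;  D = +0.070222-0.254199i
d^4_{0,-3}: k∈[0..1] ⇒ -0.086815 +0.003660 = -0.083155;  D = -0.033840+0.075958i
d^4_{1,-3}: k∈[0..1] ⇒ +0.019928 -0.000504 = +0.019424;  D = +0.010461-0.016367i
d^4_{2,-3}: k∈[0..1] ⇒ -0.003472 +0.000049 = -0.003423;  D = -0.002253+0.002577i
d^4_{3,-3}: k∈[0..1] ⇒ +0.000445 -0.000003 = +0.000442;  D = +0.000337-0.000286i
d^4_{4,-3}: single k=0 term ⇒ -0.000037;  D = -0.000031+0.000019i
Y_4^{m'}(θ=2.6165,φ=3.4874) and Σ D·Y over m':
  (-0.0878-0.4844i)·(+0.0052-0.0275i)  (-0.0177-0.5973i)·(+0.0694-0.1175i)  (-0.0681+0.5648i)·(+0.2746-0.2274i)  (+0.0702-0.2542i)·(+0.4326-0.1559i)  (-0.0338+0.0760i)·(+0.0168+0.0000i)  (+0.0105-0.0164i)·(-0.4326-0.1559i)  (-0.0023+0.0026i)·(+0.2746+0.2274i)  (+0.0003-0.0003i)·(-0.0694-0.1175i)  (-0.0000+0.0000i)·(+0.0052+0.0275i)
Y_4^-3(R⁻¹ n̂) = +0.006422+0.017078i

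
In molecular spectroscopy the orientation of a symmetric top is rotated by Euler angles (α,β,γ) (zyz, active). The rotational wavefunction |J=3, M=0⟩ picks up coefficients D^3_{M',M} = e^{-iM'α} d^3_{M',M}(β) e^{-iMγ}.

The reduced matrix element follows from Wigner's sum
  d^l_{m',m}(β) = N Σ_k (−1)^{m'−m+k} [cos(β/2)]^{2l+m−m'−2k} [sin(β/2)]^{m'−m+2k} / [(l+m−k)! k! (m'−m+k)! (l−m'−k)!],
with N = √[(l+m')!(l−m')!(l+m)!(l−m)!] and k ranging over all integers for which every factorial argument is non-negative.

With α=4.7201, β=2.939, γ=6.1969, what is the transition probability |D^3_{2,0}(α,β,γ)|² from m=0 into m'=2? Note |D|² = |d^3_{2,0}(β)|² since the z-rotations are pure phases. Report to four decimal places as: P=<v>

D^3_{2,0}(4.7201,2.939,6.1969) = e^{-i·2·4.7201}·d^3_{2,0}(2.939)·e^{-i·0·6.1969}. Compute d first:
Half-angle: c=0.101123, s=0.994874. N=√(120·1·6·6)=65.726707
Admissible k: 0..1 (factorial args all ≥0)
  k=0: (−1)^2·65.7267/(12)·0.1011^4·0.9949^2 = +0.000567
  k=1: (−1)^3·65.7267/(12)·0.1011^2·0.9949^4 = -0.054870
d^3_{2,0}(2.939) = +0.000567 -0.054870 = -0.054303
|D^3_{2,0}|² = |d^3_{2,0}(β)|² = (-0.054303)² = 0.002949 (the z-rotation phases have unit modulus)

P=0.0029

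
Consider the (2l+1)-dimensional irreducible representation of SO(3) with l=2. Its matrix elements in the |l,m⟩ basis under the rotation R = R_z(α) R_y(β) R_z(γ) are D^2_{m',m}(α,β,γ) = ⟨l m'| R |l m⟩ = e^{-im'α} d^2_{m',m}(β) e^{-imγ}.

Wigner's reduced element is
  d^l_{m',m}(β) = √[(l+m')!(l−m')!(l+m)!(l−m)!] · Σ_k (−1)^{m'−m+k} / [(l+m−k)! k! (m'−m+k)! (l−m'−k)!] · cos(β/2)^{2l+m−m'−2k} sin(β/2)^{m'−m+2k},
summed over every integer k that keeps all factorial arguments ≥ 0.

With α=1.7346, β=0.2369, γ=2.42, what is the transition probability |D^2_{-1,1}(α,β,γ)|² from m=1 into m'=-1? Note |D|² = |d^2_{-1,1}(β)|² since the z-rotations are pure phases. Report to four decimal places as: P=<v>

Split into d^2_{-1,1}(β=0.2369) × two z-phases.
Half-angle: c=0.992993, s=0.118173. N=√(1·6·6·1)=6.000000
k: max(0,(1)−(-1))=2 … min(2+(1),2−(-1))=3
  k=2: (−1)^0·6.0000/(2)·0.9930^2·0.1182^2 = +0.041310
  k=3: (−1)^1·6.0000/(6)·0.9930^0·0.1182^4 = -0.000195
d^2_{-1,1}(0.2369) = +0.041310 -0.000195 = +0.041115
|D^2_{-1,1}|² = |d^2_{-1,1}(β)|² = (+0.041115)² = 0.001690 (the z-rotation phases have unit modulus)

P=0.0017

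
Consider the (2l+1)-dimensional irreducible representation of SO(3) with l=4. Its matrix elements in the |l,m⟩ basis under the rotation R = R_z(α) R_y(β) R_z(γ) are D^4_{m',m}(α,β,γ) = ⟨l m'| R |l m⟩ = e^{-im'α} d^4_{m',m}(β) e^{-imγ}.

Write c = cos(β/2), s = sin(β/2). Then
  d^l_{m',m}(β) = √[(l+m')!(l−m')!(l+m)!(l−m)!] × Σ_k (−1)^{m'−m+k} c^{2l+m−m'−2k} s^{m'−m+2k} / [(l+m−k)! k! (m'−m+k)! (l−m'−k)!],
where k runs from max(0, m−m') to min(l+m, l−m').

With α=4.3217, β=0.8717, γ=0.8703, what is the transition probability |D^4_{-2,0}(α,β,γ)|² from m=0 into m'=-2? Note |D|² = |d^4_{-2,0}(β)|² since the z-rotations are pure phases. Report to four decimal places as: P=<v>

P=0.1934

First d^4_{-2,0}(β=0.8717), then the phase factors e^{-i(-2)α} and e^{-i(0)γ}:
c=cos(0.8717/2)=0.906512, s=sin(0.8717/2)=0.422181; N=√[2·720·24·24]=910.735966
k∈{2,3,4} keeps every argument non-negative
  k=2: (−1)^0·910.7360/(96)·0.9065^6·0.4222^2 = +0.938337
  k=3: (−1)^1·910.7360/(36)·0.9065^4·0.4222^4 = -0.542723
  k=4: (−1)^2·910.7360/(96)·0.9065^2·0.4222^6 = +0.044143
d^4_{-2,0}(0.8717) = +0.938337 -0.542723 +0.044143 = +0.439756
|D^4_{-2,0}|² = |d^4_{-2,0}(β)|² = (+0.439756)² = 0.193386 (the z-rotation phases have unit modulus)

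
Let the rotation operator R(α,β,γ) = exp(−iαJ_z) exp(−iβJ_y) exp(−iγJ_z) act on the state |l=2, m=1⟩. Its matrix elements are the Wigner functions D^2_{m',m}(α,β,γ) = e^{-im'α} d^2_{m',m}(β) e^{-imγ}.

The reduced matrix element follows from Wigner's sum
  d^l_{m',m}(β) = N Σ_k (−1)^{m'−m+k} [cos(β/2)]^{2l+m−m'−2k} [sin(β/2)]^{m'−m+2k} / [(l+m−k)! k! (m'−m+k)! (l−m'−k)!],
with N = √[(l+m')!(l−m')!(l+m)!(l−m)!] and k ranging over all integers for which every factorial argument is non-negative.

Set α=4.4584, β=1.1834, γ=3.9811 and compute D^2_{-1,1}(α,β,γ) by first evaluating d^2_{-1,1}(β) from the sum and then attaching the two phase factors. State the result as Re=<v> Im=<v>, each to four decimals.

Re=0.4851 Im=0.2509

First d^2_{-1,1}(β=1.1834), then the phase factors e^{-i(-1)α} and e^{-i(1)γ}:
c=cos(1.1834/2)=0.829994, s=sin(1.1834/2)=0.557773; N=√[1·6·6·1]=6.000000
k: max(0,(1)−(-1))=2 … min(2+(1),2−(-1))=3
  k=2: (−1)^0·6.0000/(2)·0.8300^2·0.5578^2 = +0.642962
  k=3: (−1)^1·6.0000/(6)·0.8300^0·0.5578^4 = -0.096790
d^2_{-1,1}(1.1834) = +0.642962 -0.096790 = +0.546173
Phases: e^{-i·(-1)·4.4584}=-0.251267-0.967918i, e^{-i·(1)·3.9811}=-0.667830+0.744314i ⇒ D=+0.485131+0.250902i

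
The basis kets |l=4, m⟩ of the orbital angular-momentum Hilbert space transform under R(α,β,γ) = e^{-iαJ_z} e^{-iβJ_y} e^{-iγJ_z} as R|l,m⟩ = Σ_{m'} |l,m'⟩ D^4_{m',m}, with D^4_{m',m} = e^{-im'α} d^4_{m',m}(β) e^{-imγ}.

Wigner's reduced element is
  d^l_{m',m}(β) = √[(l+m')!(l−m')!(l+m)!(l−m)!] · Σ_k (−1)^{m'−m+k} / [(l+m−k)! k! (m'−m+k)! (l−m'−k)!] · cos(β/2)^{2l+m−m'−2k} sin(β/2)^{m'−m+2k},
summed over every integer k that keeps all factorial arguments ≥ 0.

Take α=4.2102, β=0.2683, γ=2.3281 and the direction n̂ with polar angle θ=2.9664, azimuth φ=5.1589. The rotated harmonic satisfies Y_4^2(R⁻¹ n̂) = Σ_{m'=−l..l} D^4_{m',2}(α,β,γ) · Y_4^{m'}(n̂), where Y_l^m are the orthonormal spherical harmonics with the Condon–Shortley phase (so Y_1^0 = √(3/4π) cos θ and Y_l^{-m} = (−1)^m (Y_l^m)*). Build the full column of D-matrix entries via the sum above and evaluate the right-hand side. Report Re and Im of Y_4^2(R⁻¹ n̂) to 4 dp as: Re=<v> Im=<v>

Re=-0.1785 Im=0.1707

Need the full column D^4_{m',2} for m'=−4..4 at α=4.2102, β=0.2683, γ=2.3281.
cos(β/2)=0.991015, sin(β/2)=0.133748
d^4_{-4,2}: single k=6 term ⇒ +0.000030;  D = +0.000028-0.000011i
d^4_{-3,2}: k∈[5..6] ⇒ +0.000468 -0.000003 = +0.000465;  D = -0.000056+0.000461i
d^4_{-2,2}: k∈[4..6] ⇒ +0.004630 -0.000067 +0.000000 = +0.004562;  D = -0.003706-0.002661i
d^4_{-1,2}: k∈[3..5] ⇒ +0.032343 -0.000884 +0.000003 = +0.031462;  D = +0.028385-0.013572i
d^4_{0,2}: k∈[2..4] ⇒ +0.160760 -0.007808 +0.000053 = +0.153005;  D = -0.008593+0.152764i
d^4_{1,2}: k∈[1..3] ⇒ +0.532704 -0.048514 +0.000589 = +0.484779;  D = -0.411149-0.256841i
d^4_{2,2}: k∈[0..2] ⇒ +0.930343 -0.203347 +0.004630 = +0.731626;  D = +0.638440-0.357309i
d^4_{3,2}: k∈[0..1] ⇒ -0.469801 +0.025671 = -0.444130;  D = -0.003571-0.444115i
d^4_{4,2}: single k=0 term ⇒ +0.089668;  D = -0.078941-0.042528i
Y_4^{m'}(θ=2.9664,φ=5.1589) and Σ D·Y over m':
  (+0.0000-0.0000i)·(-0.0001-0.0004i)  (-0.0001+0.0005i)·(+0.0064+0.0015i)  (-0.0037-0.0027i)·(-0.0369+0.0458i)  (+0.0284-0.0136i)·(-0.1328-0.2774i)  (-0.0086+0.1528i)·(+0.7212+0.0000i)  (-0.4111-0.2568i)·(+0.1328-0.2774i)  (+0.6384-0.3573i)·(-0.0369-0.0458i)  (-0.0036-0.4441i)·(-0.0064+0.0015i)  (-0.0789-0.0425i)·(-0.0001+0.0004i)
Y_4^2(R⁻¹ n̂) = -0.178515+0.170674i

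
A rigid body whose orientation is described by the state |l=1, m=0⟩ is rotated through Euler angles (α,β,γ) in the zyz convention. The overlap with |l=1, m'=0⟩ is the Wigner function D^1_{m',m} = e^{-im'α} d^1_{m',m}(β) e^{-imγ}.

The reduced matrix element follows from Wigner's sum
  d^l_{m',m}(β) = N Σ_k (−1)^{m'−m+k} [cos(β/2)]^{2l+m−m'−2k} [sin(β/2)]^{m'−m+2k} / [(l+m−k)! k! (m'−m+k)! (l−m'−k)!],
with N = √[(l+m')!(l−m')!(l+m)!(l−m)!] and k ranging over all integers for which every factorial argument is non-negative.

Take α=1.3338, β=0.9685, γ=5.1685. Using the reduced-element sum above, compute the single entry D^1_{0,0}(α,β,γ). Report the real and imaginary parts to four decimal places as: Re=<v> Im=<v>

D^1_{0,0}(1.3338,0.9685,5.1685) = e^{-i·0·1.3338}·d^1_{0,0}(0.9685)·e^{-i·0·5.1685}. Compute d first:
c=cos(0.9685/2)=0.885024, s=sin(0.9685/2)=0.465545; N=√[1·1·1·1]=1.000000
k: max(0,(0)−(0))=0 … min(1+(0),1−(0))=1
  k=0: (−1)^0·1.0000/(1)·0.8850^2·0.4655^0 = +0.783268
  k=1: (−1)^1·1.0000/(1)·0.8850^0·0.4655^2 = -0.216732
d^1_{0,0}(0.9685) = +0.783268 -0.216732 = +0.566536
Phases: e^{-i·(0)·1.3338}=+1.000000+0.000000i, e^{-i·(0)·5.1685}=+1.000000+0.000000i ⇒ D=+0.566536+0.000000i

Re=0.5665 Im=0.0000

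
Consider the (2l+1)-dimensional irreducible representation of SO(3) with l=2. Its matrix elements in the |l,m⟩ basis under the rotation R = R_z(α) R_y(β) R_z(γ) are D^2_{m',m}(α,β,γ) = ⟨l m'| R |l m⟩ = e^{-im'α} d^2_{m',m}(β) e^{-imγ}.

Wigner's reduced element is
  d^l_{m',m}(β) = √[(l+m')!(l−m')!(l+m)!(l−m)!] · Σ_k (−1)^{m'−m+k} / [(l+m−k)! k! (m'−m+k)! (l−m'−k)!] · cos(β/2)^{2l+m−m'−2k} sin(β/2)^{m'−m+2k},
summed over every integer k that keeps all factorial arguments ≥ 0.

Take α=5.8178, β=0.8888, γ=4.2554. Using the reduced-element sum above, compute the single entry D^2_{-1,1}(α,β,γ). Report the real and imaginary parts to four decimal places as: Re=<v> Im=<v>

Re=0.0035 Im=0.4178

First d^2_{-1,1}(β=0.8888), then the phase factors e^{-i(-1)α} and e^{-i(1)γ}:
c=cos(0.8888/2)=0.902869, s=sin(0.8888/2)=0.429916; N=√[1·6·6·1]=6.000000
k∈{2,3} keeps every argument non-negative
  k=2: (−1)^0·6.0000/(2)·0.9029^2·0.4299^2 = +0.452000
  k=3: (−1)^1·6.0000/(6)·0.9029^0·0.4299^4 = -0.034161
d^2_{-1,1}(0.8888) = +0.452000 -0.034161 = +0.417838
Phases: e^{-i·(-1)·5.8178}=+0.893649-0.448767i, e^{-i·(1)·4.2554}=-0.441248+0.897385i ⇒ D=+0.003508+0.417824i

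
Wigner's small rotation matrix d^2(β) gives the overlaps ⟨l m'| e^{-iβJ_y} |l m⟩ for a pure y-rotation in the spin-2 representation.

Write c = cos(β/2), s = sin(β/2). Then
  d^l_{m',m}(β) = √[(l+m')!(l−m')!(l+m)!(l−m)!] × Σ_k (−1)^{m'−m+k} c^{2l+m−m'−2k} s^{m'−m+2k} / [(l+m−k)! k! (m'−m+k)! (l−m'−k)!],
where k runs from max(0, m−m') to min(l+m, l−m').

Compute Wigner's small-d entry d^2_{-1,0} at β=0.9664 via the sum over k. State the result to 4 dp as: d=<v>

d=0.5727

d^2_{-1,0}(β=0.9664) via Wigner's sum:
c=cos(0.9664/2)=0.885513, s=sin(0.9664/2)=0.464615; N=√[1·6·2·2]=4.898979
The bounds max(0,m−m')=1 and min(l+m,l−m')=2 give 2 terms
  k=1: (−1)^0·4.8990/(2)·0.8855^3·0.4646^1 = +0.790230
  k=2: (−1)^1·4.8990/(2)·0.8855^1·0.4646^3 = -0.217546
d^2_{-1,0}(0.9664) = +0.790230 -0.217546 = +0.572684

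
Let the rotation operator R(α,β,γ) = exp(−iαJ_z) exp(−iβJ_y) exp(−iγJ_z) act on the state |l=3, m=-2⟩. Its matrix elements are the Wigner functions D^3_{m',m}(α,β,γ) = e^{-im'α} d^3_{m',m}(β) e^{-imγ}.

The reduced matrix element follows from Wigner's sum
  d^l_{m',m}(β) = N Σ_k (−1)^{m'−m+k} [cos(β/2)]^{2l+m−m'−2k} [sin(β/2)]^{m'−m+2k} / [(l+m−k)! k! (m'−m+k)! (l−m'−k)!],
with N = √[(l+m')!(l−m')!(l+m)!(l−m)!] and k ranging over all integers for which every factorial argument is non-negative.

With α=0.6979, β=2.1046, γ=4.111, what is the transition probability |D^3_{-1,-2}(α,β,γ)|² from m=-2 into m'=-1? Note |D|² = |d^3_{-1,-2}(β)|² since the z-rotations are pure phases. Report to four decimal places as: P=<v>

Split into d^3_{-1,-2}(β=2.1046) × two z-phases.
With c≡cos(β/2)=0.495575 and s≡sin(β/2)=0.868565, N=[2·24·1·120]^{1/2}=75.894664
k∈{0,1} keeps every argument non-negative
  k=0: (−1)^1·75.8947/(24)·0.4956^5·0.8686^1 = -0.082101
  k=1: (−1)^2·75.8947/(12)·0.4956^3·0.8686^3 = +0.504388
d^3_{-1,-2}(2.1046) = -0.082101 +0.504388 = +0.422287
|D^3_{-1,-2}|² = |d^3_{-1,-2}(β)|² = (+0.422287)² = 0.178326 (the z-rotation phases have unit modulus)

P=0.1783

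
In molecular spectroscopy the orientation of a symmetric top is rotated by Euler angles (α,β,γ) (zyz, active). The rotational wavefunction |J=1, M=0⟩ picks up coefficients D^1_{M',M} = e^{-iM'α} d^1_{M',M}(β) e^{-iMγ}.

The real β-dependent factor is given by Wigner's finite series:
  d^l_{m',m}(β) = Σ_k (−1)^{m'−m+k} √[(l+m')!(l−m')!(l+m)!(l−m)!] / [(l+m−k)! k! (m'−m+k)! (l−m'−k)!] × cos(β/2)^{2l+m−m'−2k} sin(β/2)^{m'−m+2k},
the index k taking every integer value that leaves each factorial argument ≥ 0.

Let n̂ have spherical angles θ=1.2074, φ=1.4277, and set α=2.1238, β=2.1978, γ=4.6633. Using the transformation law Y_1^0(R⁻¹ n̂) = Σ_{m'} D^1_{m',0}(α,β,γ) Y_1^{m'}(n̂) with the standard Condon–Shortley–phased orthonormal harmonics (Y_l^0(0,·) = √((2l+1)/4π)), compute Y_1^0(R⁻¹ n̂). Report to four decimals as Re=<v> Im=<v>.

Re=0.1819 Im=0.0000

Need the full column D^1_{m',0} for m'=−1..1 at α=2.1238, β=2.1978, γ=4.6633.
cos(β/2)=0.454576, sin(β/2)=0.890708
d^1_{-1,0}: single k=1 term ⇒ +0.572607;  D = -0.300760+0.487261i
d^1_{0,0}: k∈[0..1] ⇒ +0.206639 -0.793361 = -0.586721;  D = -0.586721+0.000000i
d^1_{1,0}: single k=0 term ⇒ -0.572607;  D = +0.300760+0.487261i
Y_1^{m'}(θ=1.2074,φ=1.4277) and Σ D·Y over m':
  (-0.3008+0.4873i)·(+0.0461-0.3196i)  (-0.5867+0.0000i)·(+0.1737+0.0000i)  (+0.3008+0.4873i)·(-0.0461-0.3196i)
Y_1^0(R⁻¹ n̂) = +0.181887+0.000000i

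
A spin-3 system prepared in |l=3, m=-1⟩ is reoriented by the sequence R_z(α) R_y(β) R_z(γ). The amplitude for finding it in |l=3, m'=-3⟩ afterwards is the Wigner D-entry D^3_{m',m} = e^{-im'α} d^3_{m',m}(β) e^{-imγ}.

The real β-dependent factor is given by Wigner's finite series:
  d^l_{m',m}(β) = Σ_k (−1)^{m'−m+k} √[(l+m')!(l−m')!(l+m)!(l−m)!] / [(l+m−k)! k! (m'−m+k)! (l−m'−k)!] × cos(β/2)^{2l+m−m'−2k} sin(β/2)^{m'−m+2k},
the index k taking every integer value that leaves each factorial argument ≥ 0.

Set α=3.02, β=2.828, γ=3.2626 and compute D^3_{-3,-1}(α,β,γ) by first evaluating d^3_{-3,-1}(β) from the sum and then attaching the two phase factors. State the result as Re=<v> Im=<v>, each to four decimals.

Re=0.0022 Im=-0.0005

D^3_{-3,-1}(3.02,2.828,3.2626) = e^{-i·-3·3.02}·d^3_{-3,-1}(2.828)·e^{-i·-1·3.2626}. Compute d first:
Half-angle: c=0.156155, s=0.987733. N=√(1·720·2·24)=185.903201
k: max(0,(-1)−(-3))=2 … min(3+(-1),3−(-3))=2
  k=2: (−1)^0·185.9032/(48)·0.1562^4·0.9877^2 = +0.002247
d^3_{-3,-1}(2.828) = +0.002247
D = (-0.934203+0.356742i)·(+0.002247)·(-0.992688-0.120712i) = +0.002180-0.000542i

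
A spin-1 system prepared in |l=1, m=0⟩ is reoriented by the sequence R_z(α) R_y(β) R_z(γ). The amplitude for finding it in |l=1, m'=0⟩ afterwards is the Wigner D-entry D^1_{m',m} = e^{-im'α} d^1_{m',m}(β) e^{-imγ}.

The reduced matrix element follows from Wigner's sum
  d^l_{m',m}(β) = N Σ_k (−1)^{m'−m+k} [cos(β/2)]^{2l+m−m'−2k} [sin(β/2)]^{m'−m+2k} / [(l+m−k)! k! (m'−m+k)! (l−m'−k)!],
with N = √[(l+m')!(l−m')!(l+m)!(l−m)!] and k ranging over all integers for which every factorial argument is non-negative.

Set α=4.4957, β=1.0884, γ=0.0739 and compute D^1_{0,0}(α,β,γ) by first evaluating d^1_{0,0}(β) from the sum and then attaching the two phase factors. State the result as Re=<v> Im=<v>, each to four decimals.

Re=0.4639 Im=0.0000

D^1_{0,0}(4.4957,1.0884,0.0739) = e^{-i·0·4.4957}·d^1_{0,0}(1.0884)·e^{-i·0·0.0739}. Compute d first:
Half-angle: c=0.855542, s=0.517734. N=√(1·1·1·1)=1.000000
The bounds max(0,m−m')=0 and min(l+m,l−m')=1 give 2 terms
  k=0: (−1)^0·1.0000/(1)·0.8555^2·0.5177^0 = +0.731952
  k=1: (−1)^1·1.0000/(1)·0.8555^0·0.5177^2 = -0.268048
d^1_{0,0}(1.0884) = +0.731952 -0.268048 = +0.463903
Attach z-rotation phases: D = e^{-i(0)(4.4957)}·(+0.463903)·e^{-i(0)(0.0739)} = +0.463903+0.000000i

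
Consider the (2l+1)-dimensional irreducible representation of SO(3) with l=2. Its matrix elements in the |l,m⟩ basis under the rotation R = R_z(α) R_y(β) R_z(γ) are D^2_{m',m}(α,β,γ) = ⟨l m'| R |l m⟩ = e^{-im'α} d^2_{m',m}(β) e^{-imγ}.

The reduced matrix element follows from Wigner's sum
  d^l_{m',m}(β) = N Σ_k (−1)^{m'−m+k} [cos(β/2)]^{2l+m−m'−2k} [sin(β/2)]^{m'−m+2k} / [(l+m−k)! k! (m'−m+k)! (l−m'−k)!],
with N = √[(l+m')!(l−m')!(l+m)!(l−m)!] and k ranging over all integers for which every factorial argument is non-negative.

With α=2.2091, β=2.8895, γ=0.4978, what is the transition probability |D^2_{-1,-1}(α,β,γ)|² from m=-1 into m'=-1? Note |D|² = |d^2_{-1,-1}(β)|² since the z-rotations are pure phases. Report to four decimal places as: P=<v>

P=0.0022

Split into d^2_{-1,-1}(β=2.8895) × two z-phases.
Half-angle: c=0.125713, s=0.992067. N=√(1·6·1·6)=6.000000
Admissible k: 0..1 (factorial args all ≥0)
  k=0: (−1)^0·6.0000/(6)·0.1257^4·0.9921^0 = +0.000250
  k=1: (−1)^1·6.0000/(2)·0.1257^2·0.9921^2 = -0.046662
d^2_{-1,-1}(2.8895) = +0.000250 -0.046662 = -0.046412
|D^2_{-1,-1}|² = |d^2_{-1,-1}(β)|² = (-0.046412)² = 0.002154 (the z-rotation phases have unit modulus)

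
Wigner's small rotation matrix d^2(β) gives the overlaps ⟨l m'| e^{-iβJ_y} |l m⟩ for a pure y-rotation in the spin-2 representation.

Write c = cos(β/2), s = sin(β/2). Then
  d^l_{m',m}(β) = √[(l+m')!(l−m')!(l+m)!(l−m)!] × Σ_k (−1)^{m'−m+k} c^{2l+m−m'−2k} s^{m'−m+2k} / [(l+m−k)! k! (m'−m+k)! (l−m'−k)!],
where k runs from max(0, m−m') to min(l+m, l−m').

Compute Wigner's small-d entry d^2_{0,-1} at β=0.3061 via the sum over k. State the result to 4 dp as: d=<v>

d=-0.3519

d^2_{0,-1}(β=0.3061) via Wigner's sum:
With c≡cos(β/2)=0.988311 and s≡sin(β/2)=0.152453, N=[2·2·1·6]^{1/2}=4.898979
Admissible k: 0..1 (factorial args all ≥0)
  k=0: (−1)^1·4.8990/(2)·0.9883^3·0.1525^1 = -0.360489
  k=1: (−1)^2·4.8990/(2)·0.9883^1·0.1525^3 = +0.008578
d^2_{0,-1}(0.3061) = -0.360489 +0.008578 = -0.351912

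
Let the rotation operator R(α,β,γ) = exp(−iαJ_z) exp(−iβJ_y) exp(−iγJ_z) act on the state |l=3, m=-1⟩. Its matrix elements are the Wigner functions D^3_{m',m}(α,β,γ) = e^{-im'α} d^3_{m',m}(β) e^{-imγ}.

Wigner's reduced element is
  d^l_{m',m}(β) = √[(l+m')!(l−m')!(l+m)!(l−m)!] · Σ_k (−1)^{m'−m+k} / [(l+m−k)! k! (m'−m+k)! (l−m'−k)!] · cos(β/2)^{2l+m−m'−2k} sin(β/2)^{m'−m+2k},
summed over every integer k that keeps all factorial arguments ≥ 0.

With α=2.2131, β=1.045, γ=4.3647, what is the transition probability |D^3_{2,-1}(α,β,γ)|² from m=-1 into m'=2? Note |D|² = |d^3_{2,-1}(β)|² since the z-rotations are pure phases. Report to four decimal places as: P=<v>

P=0.1821

D^3_{2,-1}(2.2131,1.045,4.3647) = e^{-i·2·2.2131}·d^3_{2,-1}(1.045)·e^{-i·-1·4.3647}. Compute d first:
With c≡cos(β/2)=0.866574 and s≡sin(β/2)=0.499048, N=[120·1·2·24]^{1/2}=75.894664
k∈{0,1} keeps every argument non-negative
  k=0: (−1)^3·75.8947/(12)·0.8666^3·0.4990^3 = -0.511534
  k=1: (−1)^4·75.8947/(24)·0.8666^1·0.4990^5 = +0.084824
d^3_{2,-1}(1.045) = -0.511534 +0.084824 = -0.426710
|D^3_{2,-1}|² = |d^3_{2,-1}(β)|² = (-0.426710)² = 0.182082 (the z-rotation phases have unit modulus)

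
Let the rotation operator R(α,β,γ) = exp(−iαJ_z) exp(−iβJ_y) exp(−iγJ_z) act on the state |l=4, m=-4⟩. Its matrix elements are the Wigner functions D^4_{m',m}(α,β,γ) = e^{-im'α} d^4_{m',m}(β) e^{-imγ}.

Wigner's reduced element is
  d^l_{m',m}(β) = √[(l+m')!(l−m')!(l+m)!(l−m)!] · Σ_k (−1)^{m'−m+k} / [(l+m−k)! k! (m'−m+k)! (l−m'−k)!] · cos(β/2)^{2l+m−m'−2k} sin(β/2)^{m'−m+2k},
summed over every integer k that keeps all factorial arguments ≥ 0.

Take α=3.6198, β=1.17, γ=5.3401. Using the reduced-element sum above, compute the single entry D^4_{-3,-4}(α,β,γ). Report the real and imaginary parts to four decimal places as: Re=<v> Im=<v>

Re=-0.3034 Im=-0.3149

Split into d^4_{-3,-4}(β=1.17) × two z-phases.
With c≡cos(β/2)=0.833712 and s≡sin(β/2)=0.552199, N=[1·5040·1·40320]^{1/2}=14255.272709
Admissible k: 0..0 (factorial args all ≥0)
  k=0: (−1)^1·14255.2727/(5040)·0.8337^7·0.5522^1 = -0.437274
d^4_{-3,-4}(1.17) = -0.437274
Attach z-rotation phases: D = e^{-i(-3)(3.6198)}·(-0.437274)·e^{-i(-4)(5.3401)} = -0.303434-0.314859i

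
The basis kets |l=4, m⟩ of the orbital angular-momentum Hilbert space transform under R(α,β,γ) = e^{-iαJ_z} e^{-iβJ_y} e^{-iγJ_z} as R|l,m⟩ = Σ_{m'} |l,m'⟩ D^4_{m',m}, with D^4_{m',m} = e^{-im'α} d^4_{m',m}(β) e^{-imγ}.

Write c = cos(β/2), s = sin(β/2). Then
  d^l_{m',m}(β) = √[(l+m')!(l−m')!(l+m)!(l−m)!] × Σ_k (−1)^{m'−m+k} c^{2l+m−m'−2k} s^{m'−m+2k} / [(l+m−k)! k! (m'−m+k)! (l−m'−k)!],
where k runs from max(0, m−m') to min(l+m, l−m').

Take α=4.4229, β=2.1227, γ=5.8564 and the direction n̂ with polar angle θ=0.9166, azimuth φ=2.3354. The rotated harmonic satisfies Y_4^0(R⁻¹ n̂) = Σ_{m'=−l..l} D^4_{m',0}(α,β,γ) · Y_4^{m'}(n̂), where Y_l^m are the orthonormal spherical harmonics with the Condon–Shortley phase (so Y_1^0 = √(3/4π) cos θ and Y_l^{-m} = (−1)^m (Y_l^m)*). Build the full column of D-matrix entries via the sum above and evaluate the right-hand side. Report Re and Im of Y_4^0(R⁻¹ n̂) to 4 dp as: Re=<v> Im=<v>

Re=-0.3627 Im=0.0000

Need the full column D^4_{m',0} for m'=−4..4 at α=4.4229, β=2.1227, γ=5.8564.
cos(β/2)=0.487694, sin(β/2)=0.873015
d^4_{-4,0}: single k=4 term ⇒ +0.274932;  D = +0.110306-0.251833i
d^4_{-3,0}: k∈[3..4] ⇒ +0.217203 -0.696007 = -0.478805;  D = -0.365490-0.309307i
d^4_{-2,0}: k∈[2..4] ⇒ +0.097286 -0.831315 +0.998953 = +0.264924;  D = -0.221747+0.144958i
d^4_{-1,0}: k∈[1..4] ⇒ +0.025619 -0.492570 +1.578396 -0.842972 = +0.268474;  D = -0.076639-0.257303i
d^4_{0,0}: k∈[0..4] ⇒ +0.003200 -0.164077 +1.182982 -1.684783 +0.337421 = -0.325256;  D = -0.325256+0.000000i
d^4_{1,0}: k∈[0..3] ⇒ -0.025619 +0.492570 -1.578396 +0.842972 = -0.268474;  D = +0.076639-0.257303i
d^4_{2,0}: k∈[0..2] ⇒ +0.097286 -0.831315 +0.998953 = +0.264924;  D = -0.221747-0.144958i
d^4_{3,0}: k∈[0..1] ⇒ -0.217203 +0.696007 = +0.478805;  D = +0.365490-0.309307i
d^4_{4,0}: single k=0 term ⇒ +0.274932;  D = +0.110306+0.251833i
Y_4^{m'}(θ=0.9166,φ=2.3354) and Σ D·Y over m':
  (+0.1103-0.2518i)·(-0.1749-0.0146i)  (-0.3655-0.3093i)·(+0.2854-0.2518i)  (-0.2217+0.1450i)·(-0.0139+0.3351i)  (-0.0766-0.2573i)·(+0.0645+0.0672i)  (-0.3253+0.0000i)·(-0.3501+0.0000i)  (+0.0766-0.2573i)·(-0.0645+0.0672i)  (-0.2217-0.1450i)·(-0.0139-0.3351i)  (+0.3655-0.3093i)·(-0.2854-0.2518i)  (+0.1103+0.2518i)·(-0.1749+0.0146i)
Y_4^0(R⁻¹ n̂) = -0.362673+0.000000i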